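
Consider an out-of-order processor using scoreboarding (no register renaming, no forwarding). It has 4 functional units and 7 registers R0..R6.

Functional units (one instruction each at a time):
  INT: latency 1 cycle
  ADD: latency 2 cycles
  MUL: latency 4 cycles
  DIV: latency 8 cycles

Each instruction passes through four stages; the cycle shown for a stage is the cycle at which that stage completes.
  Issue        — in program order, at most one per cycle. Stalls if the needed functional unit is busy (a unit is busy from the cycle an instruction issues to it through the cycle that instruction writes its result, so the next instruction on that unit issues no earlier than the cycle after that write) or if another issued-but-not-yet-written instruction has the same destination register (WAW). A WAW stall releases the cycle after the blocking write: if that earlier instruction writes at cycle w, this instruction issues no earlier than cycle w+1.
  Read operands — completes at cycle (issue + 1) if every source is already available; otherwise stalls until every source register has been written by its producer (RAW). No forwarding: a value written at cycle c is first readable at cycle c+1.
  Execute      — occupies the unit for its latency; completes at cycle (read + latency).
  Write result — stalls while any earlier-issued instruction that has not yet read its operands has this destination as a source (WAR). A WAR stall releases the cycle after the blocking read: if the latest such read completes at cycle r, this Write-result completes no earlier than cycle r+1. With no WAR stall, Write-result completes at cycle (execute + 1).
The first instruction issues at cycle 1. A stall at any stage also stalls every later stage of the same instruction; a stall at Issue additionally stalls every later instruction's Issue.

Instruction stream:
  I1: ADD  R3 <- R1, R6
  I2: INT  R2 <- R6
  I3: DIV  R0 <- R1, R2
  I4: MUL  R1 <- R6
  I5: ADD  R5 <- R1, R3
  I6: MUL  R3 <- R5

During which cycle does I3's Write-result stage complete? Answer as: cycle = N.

t=1  I1→ADD
t=2  I1 RO, I2→INT
t=3  I2 RO, I3→DIV
t=4  I1 EX, I2 EX, I4→MUL
t=5  I1 WR R3, I2 WR R2, I4 RO
t=6  I3 RO, I5→ADD
t=9  I4 EX
t=10  I4 WR R1
t=11  I5 RO, I6→MUL
t=13  I5 EX
t=14  I3 EX, I5 WR R5
t=15  I3 WR R0, I6 RO
t=19  I6 EX
t=20  I6 WR R3

cycle = 15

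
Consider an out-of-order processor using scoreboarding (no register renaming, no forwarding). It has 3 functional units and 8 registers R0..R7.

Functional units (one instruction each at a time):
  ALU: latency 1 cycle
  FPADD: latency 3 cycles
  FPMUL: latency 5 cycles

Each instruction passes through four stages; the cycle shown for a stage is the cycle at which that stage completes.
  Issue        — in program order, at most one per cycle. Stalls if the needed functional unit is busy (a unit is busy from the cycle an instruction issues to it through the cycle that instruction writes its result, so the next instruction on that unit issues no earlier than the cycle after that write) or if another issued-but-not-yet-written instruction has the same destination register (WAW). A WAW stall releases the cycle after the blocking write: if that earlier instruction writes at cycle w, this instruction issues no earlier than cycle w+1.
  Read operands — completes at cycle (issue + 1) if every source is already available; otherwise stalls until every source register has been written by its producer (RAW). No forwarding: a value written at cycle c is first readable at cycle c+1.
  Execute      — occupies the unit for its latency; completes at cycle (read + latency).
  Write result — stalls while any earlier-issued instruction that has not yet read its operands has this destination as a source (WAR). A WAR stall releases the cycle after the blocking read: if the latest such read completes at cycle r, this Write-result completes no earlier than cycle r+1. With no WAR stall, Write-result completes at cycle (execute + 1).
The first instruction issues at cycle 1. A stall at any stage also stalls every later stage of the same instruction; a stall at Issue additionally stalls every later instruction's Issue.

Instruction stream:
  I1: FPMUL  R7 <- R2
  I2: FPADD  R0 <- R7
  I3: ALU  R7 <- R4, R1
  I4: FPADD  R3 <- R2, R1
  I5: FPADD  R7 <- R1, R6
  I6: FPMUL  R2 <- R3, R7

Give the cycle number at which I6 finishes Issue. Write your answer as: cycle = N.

cycle = 21

I1: IS=1 RO=2 EX=7 WR=8
I2: IS=2 RO=9 EX=12 WR=13  [RAW R7: wait I1 write@8]
I3: IS=9 RO=10 EX=11 WR=12  [WAW R7: wait I1 write@8]
I4: IS=14 RO=15 EX=18 WR=19  [struct: FPADD busy until I2 writes@13]
I5: IS=20 RO=21 EX=24 WR=25  [struct: FPADD busy until I4 writes@19]
I6: IS=21 RO=26 EX=31 WR=32  [RAW R7: wait I5 write@25]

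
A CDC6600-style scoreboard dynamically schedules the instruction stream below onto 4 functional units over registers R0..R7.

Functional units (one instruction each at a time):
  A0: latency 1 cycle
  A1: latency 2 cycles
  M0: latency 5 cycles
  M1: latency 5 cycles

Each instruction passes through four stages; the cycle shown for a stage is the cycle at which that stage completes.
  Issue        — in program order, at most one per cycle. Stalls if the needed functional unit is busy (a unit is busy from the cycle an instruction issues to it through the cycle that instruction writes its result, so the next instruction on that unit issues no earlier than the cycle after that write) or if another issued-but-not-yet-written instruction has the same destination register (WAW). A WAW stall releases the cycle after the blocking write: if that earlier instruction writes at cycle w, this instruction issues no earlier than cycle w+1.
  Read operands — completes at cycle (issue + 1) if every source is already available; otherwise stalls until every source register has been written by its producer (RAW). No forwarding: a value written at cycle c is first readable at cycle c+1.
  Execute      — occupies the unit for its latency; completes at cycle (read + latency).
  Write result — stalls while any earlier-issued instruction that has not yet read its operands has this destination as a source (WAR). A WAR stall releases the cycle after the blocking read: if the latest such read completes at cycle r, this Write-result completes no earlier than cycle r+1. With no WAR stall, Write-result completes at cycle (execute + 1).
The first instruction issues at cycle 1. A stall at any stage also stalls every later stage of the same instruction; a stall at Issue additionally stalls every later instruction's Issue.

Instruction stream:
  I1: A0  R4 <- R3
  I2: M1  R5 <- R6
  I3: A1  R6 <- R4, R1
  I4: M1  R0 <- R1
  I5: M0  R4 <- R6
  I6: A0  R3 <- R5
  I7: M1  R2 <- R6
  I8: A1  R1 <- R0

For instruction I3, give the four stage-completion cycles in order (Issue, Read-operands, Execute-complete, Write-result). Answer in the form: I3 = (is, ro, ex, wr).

1) issue 1, read 2, done 3, write 4
2) issue 2, read 3, done 8, write 9
3) issue 3, read 5, done 7, write 8  <RAW R4: wait I1 write@4>
4) issue 10, read 11, done 16, write 17  <struct: M1 busy until I2 writes@9>
5) issue 11, read 12, done 17, write 18
6) issue 12, read 13, done 14, write 15
7) issue 18, read 19, done 24, write 25  <struct: M1 busy until I4 writes@17>
8) issue 19, read 20, done 22, write 23

I3 = (3, 5, 7, 8)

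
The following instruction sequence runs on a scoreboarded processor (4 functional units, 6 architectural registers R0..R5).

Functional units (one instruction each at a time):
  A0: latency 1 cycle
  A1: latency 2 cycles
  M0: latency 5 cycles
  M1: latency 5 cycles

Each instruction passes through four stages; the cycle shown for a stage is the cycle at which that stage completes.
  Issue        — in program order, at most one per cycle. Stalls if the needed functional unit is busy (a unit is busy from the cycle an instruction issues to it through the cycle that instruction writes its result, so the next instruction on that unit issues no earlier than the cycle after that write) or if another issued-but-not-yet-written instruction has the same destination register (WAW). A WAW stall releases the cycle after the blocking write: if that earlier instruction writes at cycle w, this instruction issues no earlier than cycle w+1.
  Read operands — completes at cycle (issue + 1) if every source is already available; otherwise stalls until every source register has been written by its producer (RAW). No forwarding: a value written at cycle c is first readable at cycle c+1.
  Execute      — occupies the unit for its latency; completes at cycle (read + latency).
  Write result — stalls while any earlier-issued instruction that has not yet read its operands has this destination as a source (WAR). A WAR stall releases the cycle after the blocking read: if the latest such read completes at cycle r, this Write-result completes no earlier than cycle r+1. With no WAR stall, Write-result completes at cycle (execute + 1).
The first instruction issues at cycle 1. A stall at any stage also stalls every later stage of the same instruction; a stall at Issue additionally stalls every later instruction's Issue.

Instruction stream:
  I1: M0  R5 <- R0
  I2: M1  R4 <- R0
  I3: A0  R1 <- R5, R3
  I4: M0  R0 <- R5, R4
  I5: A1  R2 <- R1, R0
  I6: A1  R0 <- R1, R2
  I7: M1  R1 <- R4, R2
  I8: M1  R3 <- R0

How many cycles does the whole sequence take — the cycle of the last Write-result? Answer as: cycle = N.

[I1] 1/2/7/8
[I2] 2/3/8/9
[I3] 3/9/10/11  (RAW R5: wait I1 write@8)
[I4] 9/10/15/16  (struct: M0 busy until I1 writes@8)
[I5] 10/17/19/20  (RAW R0: wait I4 write@16)
[I6] 21/22/24/25  (struct: A1 busy until I5 writes@20)
[I7] 22/23/28/29
[I8] 30/31/36/37  (struct: M1 busy until I7 writes@29)

cycle = 37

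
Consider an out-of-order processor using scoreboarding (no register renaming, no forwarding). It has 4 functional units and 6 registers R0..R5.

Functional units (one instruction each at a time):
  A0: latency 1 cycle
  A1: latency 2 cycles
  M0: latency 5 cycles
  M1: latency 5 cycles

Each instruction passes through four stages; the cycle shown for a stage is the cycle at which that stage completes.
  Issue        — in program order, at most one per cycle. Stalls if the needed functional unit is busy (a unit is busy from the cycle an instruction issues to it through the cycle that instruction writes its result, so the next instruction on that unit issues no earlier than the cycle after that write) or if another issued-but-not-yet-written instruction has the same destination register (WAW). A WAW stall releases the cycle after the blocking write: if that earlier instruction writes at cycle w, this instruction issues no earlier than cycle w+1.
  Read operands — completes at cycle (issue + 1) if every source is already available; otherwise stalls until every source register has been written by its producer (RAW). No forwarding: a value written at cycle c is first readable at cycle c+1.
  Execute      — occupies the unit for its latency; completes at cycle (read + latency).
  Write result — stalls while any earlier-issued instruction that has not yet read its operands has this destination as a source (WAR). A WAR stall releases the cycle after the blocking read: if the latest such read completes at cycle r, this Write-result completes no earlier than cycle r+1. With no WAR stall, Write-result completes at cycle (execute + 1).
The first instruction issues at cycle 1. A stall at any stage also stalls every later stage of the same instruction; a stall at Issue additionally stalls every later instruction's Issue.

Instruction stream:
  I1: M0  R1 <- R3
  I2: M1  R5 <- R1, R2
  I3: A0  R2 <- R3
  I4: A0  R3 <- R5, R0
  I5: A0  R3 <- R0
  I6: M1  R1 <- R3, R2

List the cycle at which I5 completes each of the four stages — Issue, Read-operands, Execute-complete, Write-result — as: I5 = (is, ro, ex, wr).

I5 = (19, 20, 21, 22)

cycle 1: I1→M0
cycle 2: I1 RO · I2→M1
cycle 3: I3→A0
cycle 4: I3 RO
cycle 5: I3 EX
cycle 7: I1 EX
cycle 8: I1 WR R1
cycle 9: I2 RO
cycle 10: I3 WR R2
cycle 11: I4→A0
cycle 14: I2 EX
cycle 15: I2 WR R5
cycle 16: I4 RO
cycle 17: I4 EX
cycle 18: I4 WR R3
cycle 19: I5→A0
cycle 20: I5 RO · I6→M1
cycle 21: I5 EX
cycle 22: I5 WR R3
cycle 23: I6 RO
cycle 28: I6 EX
cycle 29: I6 WR R1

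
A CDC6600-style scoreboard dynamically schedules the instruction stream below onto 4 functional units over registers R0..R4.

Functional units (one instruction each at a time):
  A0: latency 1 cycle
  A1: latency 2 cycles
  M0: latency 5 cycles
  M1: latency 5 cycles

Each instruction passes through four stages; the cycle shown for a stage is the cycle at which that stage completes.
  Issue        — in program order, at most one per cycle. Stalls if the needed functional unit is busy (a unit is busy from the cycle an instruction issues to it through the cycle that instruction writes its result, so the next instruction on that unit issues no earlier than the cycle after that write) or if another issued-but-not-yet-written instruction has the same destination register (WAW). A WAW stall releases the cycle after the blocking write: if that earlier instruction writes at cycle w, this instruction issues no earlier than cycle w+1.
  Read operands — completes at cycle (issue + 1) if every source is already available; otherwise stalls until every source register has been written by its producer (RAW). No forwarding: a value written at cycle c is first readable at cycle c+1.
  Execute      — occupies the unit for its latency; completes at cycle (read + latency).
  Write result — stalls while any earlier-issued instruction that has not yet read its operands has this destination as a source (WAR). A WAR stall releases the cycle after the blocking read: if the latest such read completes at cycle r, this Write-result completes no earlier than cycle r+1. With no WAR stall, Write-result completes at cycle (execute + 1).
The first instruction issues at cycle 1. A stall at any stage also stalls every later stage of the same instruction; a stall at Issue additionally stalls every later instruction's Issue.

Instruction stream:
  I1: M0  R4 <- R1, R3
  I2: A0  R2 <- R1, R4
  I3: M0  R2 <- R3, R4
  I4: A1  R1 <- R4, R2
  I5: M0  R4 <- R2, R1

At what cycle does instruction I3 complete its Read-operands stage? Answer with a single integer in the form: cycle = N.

t=1  I1→M0
t=2  I1 RO | I2→A0
t=7  I1 EX
t=8  I1 WR R4
t=9  I2 RO
t=10  I2 EX
t=11  I2 WR R2
t=12  I3→M0
t=13  I3 RO | I4→A1
t=18  I3 EX
t=19  I3 WR R2
t=20  I4 RO | I5→M0
t=22  I4 EX
t=23  I4 WR R1
t=24  I5 RO
t=29  I5 EX
t=30  I5 WR R4

cycle = 13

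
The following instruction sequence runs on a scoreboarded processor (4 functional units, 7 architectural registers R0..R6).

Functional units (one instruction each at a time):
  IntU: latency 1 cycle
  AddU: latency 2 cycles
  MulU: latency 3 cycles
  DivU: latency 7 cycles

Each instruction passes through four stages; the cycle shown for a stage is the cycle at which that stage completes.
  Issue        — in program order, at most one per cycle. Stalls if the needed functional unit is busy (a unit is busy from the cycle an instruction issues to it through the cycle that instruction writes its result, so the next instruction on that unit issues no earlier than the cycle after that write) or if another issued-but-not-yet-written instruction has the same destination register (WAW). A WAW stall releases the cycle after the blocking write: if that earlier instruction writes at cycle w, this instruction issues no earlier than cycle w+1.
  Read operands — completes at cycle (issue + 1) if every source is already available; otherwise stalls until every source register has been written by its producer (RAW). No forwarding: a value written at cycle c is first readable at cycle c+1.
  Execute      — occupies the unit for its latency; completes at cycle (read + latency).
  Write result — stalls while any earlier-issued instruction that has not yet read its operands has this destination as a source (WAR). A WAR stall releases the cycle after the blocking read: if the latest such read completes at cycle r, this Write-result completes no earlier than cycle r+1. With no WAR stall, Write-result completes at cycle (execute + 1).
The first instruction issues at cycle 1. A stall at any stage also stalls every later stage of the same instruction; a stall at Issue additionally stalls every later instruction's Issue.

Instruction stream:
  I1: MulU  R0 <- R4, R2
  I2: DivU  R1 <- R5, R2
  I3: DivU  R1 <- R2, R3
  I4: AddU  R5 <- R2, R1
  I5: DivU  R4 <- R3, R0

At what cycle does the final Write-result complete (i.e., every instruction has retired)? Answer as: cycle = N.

I1  is:1  ro:2  ex:5  wr:6
I2  is:2  ro:3  ex:10  wr:11
I3  is:12  ro:13  ex:20  wr:21  — struct: DivU busy until I2 writes@11
I4  is:13  ro:22  ex:24  wr:25  — RAW R1: wait I3 write@21
I5  is:22  ro:23  ex:30  wr:31  — struct: DivU busy until I3 writes@21

cycle = 31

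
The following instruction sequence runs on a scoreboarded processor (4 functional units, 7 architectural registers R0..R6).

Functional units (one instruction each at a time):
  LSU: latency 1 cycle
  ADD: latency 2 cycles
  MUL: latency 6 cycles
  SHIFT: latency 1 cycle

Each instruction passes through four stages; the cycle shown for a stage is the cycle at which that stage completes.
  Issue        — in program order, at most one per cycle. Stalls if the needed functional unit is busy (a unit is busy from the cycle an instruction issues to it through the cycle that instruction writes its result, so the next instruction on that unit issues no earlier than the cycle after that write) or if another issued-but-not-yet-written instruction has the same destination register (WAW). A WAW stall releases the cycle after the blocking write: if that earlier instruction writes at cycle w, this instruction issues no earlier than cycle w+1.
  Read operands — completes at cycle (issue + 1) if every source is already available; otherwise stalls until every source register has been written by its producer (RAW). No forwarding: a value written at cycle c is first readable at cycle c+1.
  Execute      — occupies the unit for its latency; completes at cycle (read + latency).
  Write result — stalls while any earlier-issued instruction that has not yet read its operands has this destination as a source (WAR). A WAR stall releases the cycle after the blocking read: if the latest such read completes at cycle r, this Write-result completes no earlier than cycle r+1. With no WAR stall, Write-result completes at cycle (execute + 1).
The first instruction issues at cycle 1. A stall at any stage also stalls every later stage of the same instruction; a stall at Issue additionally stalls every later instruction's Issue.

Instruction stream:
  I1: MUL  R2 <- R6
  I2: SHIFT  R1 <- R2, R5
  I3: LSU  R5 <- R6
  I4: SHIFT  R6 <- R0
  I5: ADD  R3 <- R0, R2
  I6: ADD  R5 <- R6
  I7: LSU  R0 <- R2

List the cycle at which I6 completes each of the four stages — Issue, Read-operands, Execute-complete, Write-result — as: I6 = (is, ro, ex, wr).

1) issue 1, read 2, done 8, write 9
2) issue 2, read 10, done 11, write 12  <RAW R2: wait I1 write@9>
3) issue 3, read 4, done 5, write 11  <WAR R5: wait I2 read@10>
4) issue 13, read 14, done 15, write 16  <struct: SHIFT busy until I2 writes@12>
5) issue 14, read 15, done 17, write 18
6) issue 19, read 20, done 22, write 23  <struct: ADD busy until I5 writes@18>
7) issue 20, read 21, done 22, write 23

I6 = (19, 20, 22, 23)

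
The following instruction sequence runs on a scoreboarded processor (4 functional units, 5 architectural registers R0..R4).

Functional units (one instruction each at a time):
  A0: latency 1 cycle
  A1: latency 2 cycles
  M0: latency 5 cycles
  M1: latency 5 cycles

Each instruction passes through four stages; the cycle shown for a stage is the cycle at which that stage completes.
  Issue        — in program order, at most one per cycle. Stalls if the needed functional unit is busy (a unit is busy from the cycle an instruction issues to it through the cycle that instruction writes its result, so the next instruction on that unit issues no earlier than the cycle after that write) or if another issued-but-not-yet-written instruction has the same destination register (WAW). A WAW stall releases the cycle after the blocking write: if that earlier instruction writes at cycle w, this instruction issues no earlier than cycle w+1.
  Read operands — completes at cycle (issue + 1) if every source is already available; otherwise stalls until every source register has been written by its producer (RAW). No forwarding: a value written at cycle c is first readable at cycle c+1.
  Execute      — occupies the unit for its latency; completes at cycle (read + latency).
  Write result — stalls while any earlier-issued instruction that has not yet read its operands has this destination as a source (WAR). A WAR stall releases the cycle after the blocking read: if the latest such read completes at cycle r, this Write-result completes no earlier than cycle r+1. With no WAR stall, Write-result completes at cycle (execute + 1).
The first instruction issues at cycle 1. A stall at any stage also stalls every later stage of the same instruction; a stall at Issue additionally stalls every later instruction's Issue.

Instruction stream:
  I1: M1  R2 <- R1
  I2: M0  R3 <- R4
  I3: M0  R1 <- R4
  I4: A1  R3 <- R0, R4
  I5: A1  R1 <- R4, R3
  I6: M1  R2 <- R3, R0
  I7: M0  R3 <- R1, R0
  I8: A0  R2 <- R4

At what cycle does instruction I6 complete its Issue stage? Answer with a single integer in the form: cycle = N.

cycle = 19

I1 -> (1, 2, 7, 8)
I2 -> (2, 3, 8, 9)
I3 -> (10, 11, 16, 17)  // struct: M0 busy until I2 writes@9
I4 -> (11, 12, 14, 15)
I5 -> (18, 19, 21, 22)  // WAW R1: wait I3 write@17
I6 -> (19, 20, 25, 26)
I7 -> (20, 23, 28, 29)  // RAW R1: wait I5 write@22
I8 -> (27, 28, 29, 30)  // WAW R2: wait I6 write@26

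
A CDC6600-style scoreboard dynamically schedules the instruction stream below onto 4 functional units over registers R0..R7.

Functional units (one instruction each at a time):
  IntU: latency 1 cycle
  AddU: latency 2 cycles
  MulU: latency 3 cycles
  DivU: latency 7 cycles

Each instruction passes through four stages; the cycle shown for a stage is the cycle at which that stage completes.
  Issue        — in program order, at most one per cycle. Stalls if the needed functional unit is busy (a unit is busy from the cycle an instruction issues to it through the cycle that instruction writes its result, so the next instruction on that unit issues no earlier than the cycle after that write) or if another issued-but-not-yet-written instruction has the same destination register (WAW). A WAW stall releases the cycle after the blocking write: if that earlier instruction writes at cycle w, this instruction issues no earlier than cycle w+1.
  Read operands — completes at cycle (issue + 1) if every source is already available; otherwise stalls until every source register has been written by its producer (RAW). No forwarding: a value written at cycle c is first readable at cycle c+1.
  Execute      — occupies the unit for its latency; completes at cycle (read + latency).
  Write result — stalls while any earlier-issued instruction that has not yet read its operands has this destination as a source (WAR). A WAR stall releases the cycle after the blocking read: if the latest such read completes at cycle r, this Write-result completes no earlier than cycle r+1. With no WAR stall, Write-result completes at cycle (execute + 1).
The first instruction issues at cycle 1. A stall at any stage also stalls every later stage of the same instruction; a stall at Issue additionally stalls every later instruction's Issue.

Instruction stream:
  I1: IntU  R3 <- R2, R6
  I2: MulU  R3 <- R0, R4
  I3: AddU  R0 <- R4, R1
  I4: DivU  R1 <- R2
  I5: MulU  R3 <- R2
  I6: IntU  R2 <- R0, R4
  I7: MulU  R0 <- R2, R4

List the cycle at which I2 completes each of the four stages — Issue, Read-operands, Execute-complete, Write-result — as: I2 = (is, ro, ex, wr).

t=1  issue I1 (IntU)
t=2  I1 read-ops
t=3  I1 finished on IntU
t=4  I1→R3
t=5  issue I2 (MulU)
t=6  I2 read-ops · issue I3 (AddU)
t=7  I3 read-ops · issue I4 (DivU)
t=8  I4 read-ops
t=9  I2 finished on MulU · I3 finished on AddU
t=10  I2→R3 · I3→R0
t=11  issue I5 (MulU)
t=12  I5 read-ops · issue I6 (IntU)
t=13  I6 read-ops
t=14  I6 finished on IntU
t=15  I4 finished on DivU · I5 finished on MulU · I6→R2
t=16  I4→R1 · I5→R3
t=17  issue I7 (MulU)
t=18  I7 read-ops
t=21  I7 finished on MulU
t=22  I7→R0

I2 = (5, 6, 9, 10)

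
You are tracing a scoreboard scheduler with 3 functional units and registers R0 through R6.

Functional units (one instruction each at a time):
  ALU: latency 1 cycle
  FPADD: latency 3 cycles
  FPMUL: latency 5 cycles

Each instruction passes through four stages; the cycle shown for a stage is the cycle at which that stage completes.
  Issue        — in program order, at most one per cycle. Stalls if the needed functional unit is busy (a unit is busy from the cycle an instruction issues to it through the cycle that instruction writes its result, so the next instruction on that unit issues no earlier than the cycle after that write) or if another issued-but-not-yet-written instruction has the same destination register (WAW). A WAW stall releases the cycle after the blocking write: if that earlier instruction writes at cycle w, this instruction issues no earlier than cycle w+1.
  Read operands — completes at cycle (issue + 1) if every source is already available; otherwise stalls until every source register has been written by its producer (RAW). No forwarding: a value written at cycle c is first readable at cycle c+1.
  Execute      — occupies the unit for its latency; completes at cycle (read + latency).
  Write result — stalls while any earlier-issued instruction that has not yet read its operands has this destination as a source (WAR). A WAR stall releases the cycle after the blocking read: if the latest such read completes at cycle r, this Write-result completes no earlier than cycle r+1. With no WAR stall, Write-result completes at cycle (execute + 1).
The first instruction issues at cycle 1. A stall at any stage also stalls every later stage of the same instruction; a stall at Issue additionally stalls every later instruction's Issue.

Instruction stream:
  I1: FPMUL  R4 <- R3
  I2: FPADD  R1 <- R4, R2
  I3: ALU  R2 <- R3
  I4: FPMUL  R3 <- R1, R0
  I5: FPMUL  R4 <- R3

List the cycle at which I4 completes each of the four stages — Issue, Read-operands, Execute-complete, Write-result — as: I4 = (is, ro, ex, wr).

t=1  I1 issues→FPMUL
t=2  I1 reads; I2 issues→FPADD
t=3  I3 issues→ALU
t=4  I3 reads
t=5  I3 exec-done
t=7  I1 exec-done
t=8  I1 writes R4
t=9  I2 reads; I4 issues→FPMUL
t=10  I3 writes R2
t=12  I2 exec-done
t=13  I2 writes R1
t=14  I4 reads
t=19  I4 exec-done
t=20  I4 writes R3
t=21  I5 issues→FPMUL
t=22  I5 reads
t=27  I5 exec-done
t=28  I5 writes R4

I4 = (9, 14, 19, 20)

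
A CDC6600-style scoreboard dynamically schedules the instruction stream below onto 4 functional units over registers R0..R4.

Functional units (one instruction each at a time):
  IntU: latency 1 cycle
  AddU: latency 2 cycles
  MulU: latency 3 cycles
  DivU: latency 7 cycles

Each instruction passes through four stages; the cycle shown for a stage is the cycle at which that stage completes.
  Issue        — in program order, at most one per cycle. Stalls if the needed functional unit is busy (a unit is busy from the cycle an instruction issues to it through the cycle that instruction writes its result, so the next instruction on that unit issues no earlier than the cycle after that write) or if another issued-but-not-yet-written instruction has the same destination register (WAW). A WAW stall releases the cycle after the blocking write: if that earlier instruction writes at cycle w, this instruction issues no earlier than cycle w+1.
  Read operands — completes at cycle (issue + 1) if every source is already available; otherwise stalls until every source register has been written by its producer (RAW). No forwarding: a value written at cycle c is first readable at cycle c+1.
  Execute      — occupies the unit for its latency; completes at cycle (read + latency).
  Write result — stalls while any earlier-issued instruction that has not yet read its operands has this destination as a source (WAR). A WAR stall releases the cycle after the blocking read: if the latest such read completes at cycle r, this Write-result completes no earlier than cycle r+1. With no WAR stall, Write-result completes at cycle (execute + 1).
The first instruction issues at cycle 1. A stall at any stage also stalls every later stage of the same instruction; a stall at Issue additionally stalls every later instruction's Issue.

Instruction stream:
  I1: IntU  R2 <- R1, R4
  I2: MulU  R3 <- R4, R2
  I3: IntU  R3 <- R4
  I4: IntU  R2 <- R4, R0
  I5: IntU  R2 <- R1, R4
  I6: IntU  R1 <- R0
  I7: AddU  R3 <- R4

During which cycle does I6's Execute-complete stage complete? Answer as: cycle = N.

I1  is:1  ro:2  ex:3  wr:4
I2  is:2  ro:5  ex:8  wr:9  — RAW R2: wait I1 write@4
I3  is:10  ro:11  ex:12  wr:13  — WAW R3: wait I2 write@9
I4  is:14  ro:15  ex:16  wr:17  — struct: IntU busy until I3 writes@13
I5  is:18  ro:19  ex:20  wr:21  — struct: IntU busy until I4 writes@17
I6  is:22  ro:23  ex:24  wr:25  — struct: IntU busy until I5 writes@21
I7  is:23  ro:24  ex:26  wr:27

cycle = 24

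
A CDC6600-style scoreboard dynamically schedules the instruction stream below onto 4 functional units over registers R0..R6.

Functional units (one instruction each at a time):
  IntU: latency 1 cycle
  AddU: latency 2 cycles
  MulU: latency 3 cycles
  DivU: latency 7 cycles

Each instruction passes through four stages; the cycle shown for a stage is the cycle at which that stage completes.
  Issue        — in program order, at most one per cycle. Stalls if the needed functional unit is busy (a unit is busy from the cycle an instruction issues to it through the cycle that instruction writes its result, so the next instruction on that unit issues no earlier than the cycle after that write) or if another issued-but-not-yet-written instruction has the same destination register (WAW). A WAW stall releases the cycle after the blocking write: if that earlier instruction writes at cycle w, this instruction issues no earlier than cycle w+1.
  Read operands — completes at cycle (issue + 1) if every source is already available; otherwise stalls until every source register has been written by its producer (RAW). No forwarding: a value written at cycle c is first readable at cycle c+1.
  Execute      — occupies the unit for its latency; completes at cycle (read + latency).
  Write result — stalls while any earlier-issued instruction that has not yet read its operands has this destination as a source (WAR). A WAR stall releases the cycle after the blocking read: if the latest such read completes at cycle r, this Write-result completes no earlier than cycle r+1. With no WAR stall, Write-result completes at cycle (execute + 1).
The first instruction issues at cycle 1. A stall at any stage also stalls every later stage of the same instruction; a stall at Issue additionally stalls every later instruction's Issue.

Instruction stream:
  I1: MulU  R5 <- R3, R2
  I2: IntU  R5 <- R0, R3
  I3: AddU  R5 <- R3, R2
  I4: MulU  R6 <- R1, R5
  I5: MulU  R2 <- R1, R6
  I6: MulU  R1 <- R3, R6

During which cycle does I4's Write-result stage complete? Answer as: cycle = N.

I1: IS=1 RO=2 EX=5 WR=6
I2: IS=7 RO=8 EX=9 WR=10  [WAW R5: wait I1 write@6]
I3: IS=11 RO=12 EX=14 WR=15  [WAW R5: wait I2 write@10]
I4: IS=12 RO=16 EX=19 WR=20  [RAW R5: wait I3 write@15]
I5: IS=21 RO=22 EX=25 WR=26  [struct: MulU busy until I4 writes@20]
I6: IS=27 RO=28 EX=31 WR=32  [struct: MulU busy until I5 writes@26]

cycle = 20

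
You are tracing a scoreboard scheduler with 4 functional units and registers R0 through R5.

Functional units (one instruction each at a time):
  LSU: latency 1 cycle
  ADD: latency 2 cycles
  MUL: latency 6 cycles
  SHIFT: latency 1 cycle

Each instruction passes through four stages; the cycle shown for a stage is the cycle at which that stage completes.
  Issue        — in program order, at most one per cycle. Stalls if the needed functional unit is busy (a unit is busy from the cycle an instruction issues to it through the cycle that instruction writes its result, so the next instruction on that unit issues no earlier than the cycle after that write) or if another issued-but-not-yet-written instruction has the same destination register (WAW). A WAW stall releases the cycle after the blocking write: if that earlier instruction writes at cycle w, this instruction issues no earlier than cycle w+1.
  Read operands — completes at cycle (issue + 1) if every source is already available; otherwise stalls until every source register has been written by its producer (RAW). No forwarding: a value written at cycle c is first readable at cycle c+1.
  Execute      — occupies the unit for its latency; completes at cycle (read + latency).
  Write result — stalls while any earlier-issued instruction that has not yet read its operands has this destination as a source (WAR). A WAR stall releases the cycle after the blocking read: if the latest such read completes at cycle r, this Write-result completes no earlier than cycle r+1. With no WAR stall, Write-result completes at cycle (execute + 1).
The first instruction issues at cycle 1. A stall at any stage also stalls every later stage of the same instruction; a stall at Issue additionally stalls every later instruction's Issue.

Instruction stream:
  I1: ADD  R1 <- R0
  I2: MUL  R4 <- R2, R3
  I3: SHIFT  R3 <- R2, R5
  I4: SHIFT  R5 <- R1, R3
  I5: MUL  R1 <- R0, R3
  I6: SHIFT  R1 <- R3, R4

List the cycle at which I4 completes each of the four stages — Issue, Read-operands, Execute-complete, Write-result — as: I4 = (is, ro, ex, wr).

I4 = (7, 8, 9, 10)

I1 -> (1, 2, 4, 5)
I2 -> (2, 3, 9, 10)
I3 -> (3, 4, 5, 6)
I4 -> (7, 8, 9, 10)  // struct: SHIFT busy until I3 writes@6
I5 -> (11, 12, 18, 19)  // struct: MUL busy until I2 writes@10
I6 -> (20, 21, 22, 23)  // WAW R1: wait I5 write@19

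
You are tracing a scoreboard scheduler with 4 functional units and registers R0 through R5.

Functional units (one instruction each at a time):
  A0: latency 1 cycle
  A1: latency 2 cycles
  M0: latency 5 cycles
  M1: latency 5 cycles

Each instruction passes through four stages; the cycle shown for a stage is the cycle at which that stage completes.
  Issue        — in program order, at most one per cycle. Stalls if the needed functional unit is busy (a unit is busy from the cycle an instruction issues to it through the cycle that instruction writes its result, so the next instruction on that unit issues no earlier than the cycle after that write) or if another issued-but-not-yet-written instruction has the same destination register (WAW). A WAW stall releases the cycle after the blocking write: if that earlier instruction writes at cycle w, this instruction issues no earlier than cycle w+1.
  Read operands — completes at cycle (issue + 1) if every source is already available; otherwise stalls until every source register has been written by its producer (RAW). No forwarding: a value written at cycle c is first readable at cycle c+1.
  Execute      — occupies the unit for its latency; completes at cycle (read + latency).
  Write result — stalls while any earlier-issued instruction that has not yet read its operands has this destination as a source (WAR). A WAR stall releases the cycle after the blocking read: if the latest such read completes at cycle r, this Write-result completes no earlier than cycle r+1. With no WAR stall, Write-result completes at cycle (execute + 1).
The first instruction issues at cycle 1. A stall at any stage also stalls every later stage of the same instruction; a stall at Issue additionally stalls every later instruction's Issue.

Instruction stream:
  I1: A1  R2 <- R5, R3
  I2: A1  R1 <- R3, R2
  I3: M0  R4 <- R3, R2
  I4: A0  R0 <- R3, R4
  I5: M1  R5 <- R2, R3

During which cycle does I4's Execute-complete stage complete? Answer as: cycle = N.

[1] I1 dispatched to A1
[2] I1 operands ready
[4] I1 complete
[5] R2←I1
[6] I2 dispatched to A1
[7] I2 operands ready | I3 dispatched to M0
[8] I3 operands ready | I4 dispatched to A0
[9] I2 complete | I5 dispatched to M1
[10] R1←I2 | I5 operands ready
[13] I3 complete
[14] R4←I3
[15] I4 operands ready | I5 complete
[16] I4 complete | R5←I5
[17] R0←I4

cycle = 16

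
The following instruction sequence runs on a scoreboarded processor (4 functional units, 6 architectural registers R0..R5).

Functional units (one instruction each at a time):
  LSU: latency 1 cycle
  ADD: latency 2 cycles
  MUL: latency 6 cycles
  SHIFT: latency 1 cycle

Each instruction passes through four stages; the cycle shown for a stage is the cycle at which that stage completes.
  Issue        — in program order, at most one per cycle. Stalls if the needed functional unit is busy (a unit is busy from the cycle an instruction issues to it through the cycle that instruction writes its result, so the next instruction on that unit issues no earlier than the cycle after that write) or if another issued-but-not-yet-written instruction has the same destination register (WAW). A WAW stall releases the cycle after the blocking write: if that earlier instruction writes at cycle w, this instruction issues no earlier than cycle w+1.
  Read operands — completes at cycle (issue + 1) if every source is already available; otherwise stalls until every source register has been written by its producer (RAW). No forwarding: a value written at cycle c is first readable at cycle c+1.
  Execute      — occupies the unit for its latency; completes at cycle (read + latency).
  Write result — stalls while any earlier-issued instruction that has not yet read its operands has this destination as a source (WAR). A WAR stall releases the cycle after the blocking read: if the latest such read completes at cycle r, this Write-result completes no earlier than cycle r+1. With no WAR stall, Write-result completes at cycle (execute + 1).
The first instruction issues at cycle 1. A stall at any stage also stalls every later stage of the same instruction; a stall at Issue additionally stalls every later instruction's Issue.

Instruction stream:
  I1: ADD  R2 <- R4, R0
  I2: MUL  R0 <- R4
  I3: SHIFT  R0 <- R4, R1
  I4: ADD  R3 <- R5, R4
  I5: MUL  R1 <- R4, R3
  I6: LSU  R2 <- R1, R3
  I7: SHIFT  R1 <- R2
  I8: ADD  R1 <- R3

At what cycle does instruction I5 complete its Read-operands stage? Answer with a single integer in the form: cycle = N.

1) issue 1, read 2, done 4, write 5
2) issue 2, read 3, done 9, write 10
3) issue 11, read 12, done 13, write 14  <WAW R0: wait I2 write@10>
4) issue 12, read 13, done 15, write 16
5) issue 13, read 17, done 23, write 24  <RAW R3: wait I4 write@16>
6) issue 14, read 25, done 26, write 27  <RAW R1: wait I5 write@24>
7) issue 25, read 28, done 29, write 30  <WAW R1: wait I5 write@24 / RAW R2: wait I6 write@27>
8) issue 31, read 32, done 34, write 35  <WAW R1: wait I7 write@30>

cycle = 17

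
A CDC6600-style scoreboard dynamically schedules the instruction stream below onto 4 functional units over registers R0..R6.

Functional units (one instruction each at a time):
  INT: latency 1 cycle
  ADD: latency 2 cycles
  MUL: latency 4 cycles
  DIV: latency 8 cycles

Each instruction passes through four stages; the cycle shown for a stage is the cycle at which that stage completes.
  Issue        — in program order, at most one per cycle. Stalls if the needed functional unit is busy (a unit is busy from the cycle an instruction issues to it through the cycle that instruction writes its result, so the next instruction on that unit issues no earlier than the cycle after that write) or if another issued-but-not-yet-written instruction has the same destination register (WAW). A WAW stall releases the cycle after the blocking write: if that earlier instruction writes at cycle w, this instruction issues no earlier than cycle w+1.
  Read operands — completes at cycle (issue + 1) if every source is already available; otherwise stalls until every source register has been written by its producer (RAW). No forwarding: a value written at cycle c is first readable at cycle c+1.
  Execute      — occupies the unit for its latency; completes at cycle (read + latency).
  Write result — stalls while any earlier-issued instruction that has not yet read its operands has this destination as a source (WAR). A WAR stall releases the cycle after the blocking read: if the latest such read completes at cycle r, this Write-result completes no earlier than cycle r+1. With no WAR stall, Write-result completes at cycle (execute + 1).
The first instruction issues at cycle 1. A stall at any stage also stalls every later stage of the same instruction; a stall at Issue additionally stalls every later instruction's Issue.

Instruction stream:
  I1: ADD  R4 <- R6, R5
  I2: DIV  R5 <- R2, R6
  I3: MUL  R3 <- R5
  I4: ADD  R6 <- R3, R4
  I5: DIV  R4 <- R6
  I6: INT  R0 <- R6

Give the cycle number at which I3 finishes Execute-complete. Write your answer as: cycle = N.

cycle 1: I1 issues→ADD
cycle 2: I1 reads · I2 issues→DIV
cycle 3: I2 reads · I3 issues→MUL
cycle 4: I1 exec-done
cycle 5: I1 writes R4
cycle 6: I4 issues→ADD
cycle 11: I2 exec-done
cycle 12: I2 writes R5
cycle 13: I3 reads · I5 issues→DIV
cycle 14: I6 issues→INT
cycle 17: I3 exec-done
cycle 18: I3 writes R3
cycle 19: I4 reads
cycle 21: I4 exec-done
cycle 22: I4 writes R6
cycle 23: I5 reads · I6 reads
cycle 24: I6 exec-done
cycle 25: I6 writes R0
cycle 31: I5 exec-done
cycle 32: I5 writes R4

cycle = 17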